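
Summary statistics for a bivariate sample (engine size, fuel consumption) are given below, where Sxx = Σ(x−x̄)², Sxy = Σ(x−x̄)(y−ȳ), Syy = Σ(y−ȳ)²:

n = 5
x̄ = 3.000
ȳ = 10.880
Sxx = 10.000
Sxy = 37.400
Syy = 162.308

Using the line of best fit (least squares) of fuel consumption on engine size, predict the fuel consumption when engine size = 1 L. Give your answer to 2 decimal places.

b = Sxy/Sxx = 37.4/10 = 3.74
a = ȳ − b·x̄ = 10.88 − 3.74·3 = -0.34
ŷ(1) = a + b·1 = -0.34 + 3.74·1 = 3.4

3.40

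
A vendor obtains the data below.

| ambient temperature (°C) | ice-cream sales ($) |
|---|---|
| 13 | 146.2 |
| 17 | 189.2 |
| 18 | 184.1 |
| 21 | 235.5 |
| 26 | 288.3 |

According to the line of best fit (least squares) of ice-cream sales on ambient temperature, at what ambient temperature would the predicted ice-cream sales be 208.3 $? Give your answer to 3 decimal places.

n = 5, Σx = 95, Σy = 1043.3, Σxy = 20872.1, Σx² = 1899
Sxx = Σx² − (Σx)²/n = 1899 − 1805 = 94
Sxy = Σxy − (Σx)(Σy)/n = 20872.1 − 19822.7 = 1049.4
b = Sxy/Sxx = 1049.4/94 = 11.163830
a = ȳ − b·x̄ = 208.66 − 11.163830·19 = -3.452766
Set a + b·x = 208.3: x = (208.3 − (-3.452766)) / 11.163830 = 18.967753

18.968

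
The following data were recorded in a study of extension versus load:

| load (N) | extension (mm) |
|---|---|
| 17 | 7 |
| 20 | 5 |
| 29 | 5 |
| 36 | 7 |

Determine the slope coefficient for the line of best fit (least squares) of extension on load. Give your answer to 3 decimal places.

n = 4, Σx = 102, Σy = 24, Σxy = 616, Σx² = 2826
Sxx = Σx² − (Σx)²/n = 2826 − 2601 = 225
Sxy = Σxy − (Σx)(Σy)/n = 616 − 612 = 4
b = Sxy/Sxx = 4/225 = 0.017778

0.018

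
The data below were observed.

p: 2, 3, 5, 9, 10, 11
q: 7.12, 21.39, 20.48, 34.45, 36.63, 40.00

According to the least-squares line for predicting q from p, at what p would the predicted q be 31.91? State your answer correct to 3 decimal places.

8.335

n = 6, Σx = 40, Σy = 160.07, Σxy = 1297.16, Σx² = 340
Sxx = Σx² − (Σx)²/n = 340 − 266.666667 = 73.333333
Sxy = Σxy − (Σx)(Σy)/n = 1297.16 − 1067.133333 = 230.026667
b = Sxy/Sxx = 230.026667/73.333333 = 3.136727
a = ȳ − b·x̄ = 26.678333 − 3.136727·6.666667 = 5.766818
Set a + b·x = 31.91: x = (31.91 − 5.766818) / 3.136727 = 8.334541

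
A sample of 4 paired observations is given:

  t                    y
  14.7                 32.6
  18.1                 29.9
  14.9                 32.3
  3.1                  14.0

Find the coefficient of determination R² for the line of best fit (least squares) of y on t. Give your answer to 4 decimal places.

n = 4, Σx = 50.8, Σy = 108.8, Σxy = 1545.08, Σx² = 775.32, Σy² = 3196.06
Sxx = Σx² − (Σx)²/n = 775.32 − 645.16 = 130.16
Sxy = Σxy − (Σx)(Σy)/n = 1545.08 − 1381.76 = 163.32
Syy = Σy² − (Σy)²/n = 3196.06 − 2959.36 = 236.7
R² = Sxy²/(Sxx·Syy) = (163.32)²/(130.16·236.7) = 0.865771

0.8658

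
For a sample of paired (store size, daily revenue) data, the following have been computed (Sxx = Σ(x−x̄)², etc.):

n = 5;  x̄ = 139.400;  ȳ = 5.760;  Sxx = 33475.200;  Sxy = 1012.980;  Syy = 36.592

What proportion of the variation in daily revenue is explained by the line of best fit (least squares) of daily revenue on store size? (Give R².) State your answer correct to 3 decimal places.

0.838

R² = Sxy²/(Sxx·Syy) = (1012.98)²/(33475.2·36.592) = 0.837708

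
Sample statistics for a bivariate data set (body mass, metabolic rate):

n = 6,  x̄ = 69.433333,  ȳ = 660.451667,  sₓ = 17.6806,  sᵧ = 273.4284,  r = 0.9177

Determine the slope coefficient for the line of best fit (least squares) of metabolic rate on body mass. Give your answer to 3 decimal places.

b = r · sᵧ/sₓ = 0.9177 · 273.4284/17.6806 = 14.192123

14.192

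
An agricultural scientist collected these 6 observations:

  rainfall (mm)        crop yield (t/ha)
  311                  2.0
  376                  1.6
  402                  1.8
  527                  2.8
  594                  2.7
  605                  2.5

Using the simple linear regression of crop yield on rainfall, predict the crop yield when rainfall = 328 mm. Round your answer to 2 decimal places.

1.76

n = 6, Σx = 2815, Σy = 13.4, Σxy = 6539.1, Σx² = 1396291
Sxx = Σx² − (Σx)²/n = 1396291 − 1320704.166667 = 75586.833333
Sxy = Σxy − (Σx)(Σy)/n = 6539.1 − 6286.833333 = 252.266667
b = Sxy/Sxx = 252.266667/75586.833333 = 0.003337
a = ȳ − b·x̄ = 2.233333 − 0.003337·469.166667 = 0.667517
ŷ(328) = a + b·328 = 0.667517 + 0.003337·328 = 1.762198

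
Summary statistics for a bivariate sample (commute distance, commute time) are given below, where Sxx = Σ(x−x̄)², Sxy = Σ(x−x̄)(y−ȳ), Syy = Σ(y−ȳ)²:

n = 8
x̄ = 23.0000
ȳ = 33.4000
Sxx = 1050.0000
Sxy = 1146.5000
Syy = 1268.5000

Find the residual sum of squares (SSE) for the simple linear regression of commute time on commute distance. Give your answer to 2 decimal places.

b = Sxy/Sxx = 1146.5/1050 = 1.091905
SSE = Syy − b·Sxy = 1268.5 − 1.091905·1146.5 = 16.631190

16.63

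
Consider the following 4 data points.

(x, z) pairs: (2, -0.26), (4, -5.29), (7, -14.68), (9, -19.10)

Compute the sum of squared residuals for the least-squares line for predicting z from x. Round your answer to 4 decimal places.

n = 4, Σx = 22, Σy = -39.33, Σxy = -296.34, Σx² = 150, Σy² = 608.3641
Sxx = Σx² − (Σx)²/n = 150 − 121 = 29
Sxy = Σxy − (Σx)(Σy)/n = -296.34 − (-216.315) = -80.025
Syy = Σy² − (Σy)²/n = 608.3641 − 386.712225 = 221.651875
b = Sxy/Sxx = -80.025/29 = -2.759483
SSE = Syy − b·Sxy = 221.651875 − (-2.759483)·(-80.025) = 0.824267

0.8243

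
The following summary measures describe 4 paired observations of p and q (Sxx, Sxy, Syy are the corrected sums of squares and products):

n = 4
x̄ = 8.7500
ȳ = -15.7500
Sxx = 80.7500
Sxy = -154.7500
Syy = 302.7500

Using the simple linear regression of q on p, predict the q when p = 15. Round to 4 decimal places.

-27.7276

b = Sxy/Sxx = -154.75/80.75 = -1.916409
a = ȳ − b·x̄ = -15.75 − (-1.916409)·8.75 = 1.018576
ŷ(15) = a + b·15 = 1.018576 + (-1.916409)·15 = -27.727554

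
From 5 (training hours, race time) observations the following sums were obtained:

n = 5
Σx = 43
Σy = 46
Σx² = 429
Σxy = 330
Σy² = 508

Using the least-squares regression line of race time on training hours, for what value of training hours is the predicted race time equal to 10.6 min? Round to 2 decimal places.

Sxx = Σx² − (Σx)²/n = 429 − 369.8 = 59.2
Sxy = Σxy − (Σx)(Σy)/n = 330 − 395.6 = -65.6
b = Sxy/Sxx = -65.6/59.2 = -1.108108
a = ȳ − b·x̄ = 9.2 − (-1.108108)·8.6 = 18.729730
Set a + b·x = 10.6: x = (10.6 − 18.729730) / (-1.108108) = 7.336585

7.34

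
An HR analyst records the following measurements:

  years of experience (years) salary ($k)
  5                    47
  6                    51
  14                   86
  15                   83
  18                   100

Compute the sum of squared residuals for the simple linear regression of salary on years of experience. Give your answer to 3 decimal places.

n = 5, Σx = 58, Σy = 367, Σxy = 4790, Σx² = 806, Σy² = 29095
Sxx = Σx² − (Σx)²/n = 806 − 672.8 = 133.2
Sxy = Σxy − (Σx)(Σy)/n = 4790 − 4257.2 = 532.8
Syy = Σy² − (Σy)²/n = 29095 − 26937.8 = 2157.2
b = Sxy/Sxx = 532.8/133.2 = 4
SSE = Syy − b·Sxy = 2157.2 − 4·532.8 = 26

26.000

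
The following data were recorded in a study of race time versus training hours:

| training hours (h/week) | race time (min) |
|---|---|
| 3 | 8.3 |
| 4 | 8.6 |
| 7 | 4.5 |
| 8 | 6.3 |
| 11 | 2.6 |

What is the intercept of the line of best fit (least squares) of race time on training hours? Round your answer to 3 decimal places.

n = 5, Σx = 33, Σy = 30.3, Σxy = 169.8, Σx² = 259
Sxx = Σx² − (Σx)²/n = 259 − 217.8 = 41.2
Sxy = Σxy − (Σx)(Σy)/n = 169.8 − 199.98 = -30.18
b = Sxy/Sxx = -30.18/41.2 = -0.732524
a = ȳ − b·x̄ = 6.06 − (-0.732524)·6.6 = 10.894660

10.895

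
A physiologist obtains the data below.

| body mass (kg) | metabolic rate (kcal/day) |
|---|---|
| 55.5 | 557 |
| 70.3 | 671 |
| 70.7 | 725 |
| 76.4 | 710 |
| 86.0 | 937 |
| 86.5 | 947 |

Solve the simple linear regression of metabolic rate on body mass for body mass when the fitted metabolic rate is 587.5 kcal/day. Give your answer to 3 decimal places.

60.827

n = 6, Σx = 445.4, Σy = 4547, Σxy = 346083.8, Σx² = 33736.04
Sxx = Σx² − (Σx)²/n = 33736.04 − 33063.526667 = 672.513333
Sxy = Σxy − (Σx)(Σy)/n = 346083.8 − 337538.966667 = 8544.833333
b = Sxy/Sxx = 8544.833333/672.513333 = 12.705820
a = ȳ − b·x̄ = 757.833333 − 12.705820·74.233333 = -185.362035
Set a + b·x = 587.5: x = (587.5 − (-185.362035)) / 12.705820 = 60.827403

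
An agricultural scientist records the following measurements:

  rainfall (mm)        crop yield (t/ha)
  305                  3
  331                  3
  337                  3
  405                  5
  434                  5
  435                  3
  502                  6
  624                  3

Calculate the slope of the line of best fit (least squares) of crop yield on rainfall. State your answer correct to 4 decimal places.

0.0030

n = 8, Σx = 3373, Σy = 31, Σxy = 13303, Σx² = 1499141
Sxx = Σx² − (Σx)²/n = 1499141 − 1422141.125 = 76999.875
Sxy = Σxy − (Σx)(Σy)/n = 13303 − 13070.375 = 232.625
b = Sxy/Sxx = 232.625/76999.875 = 0.003021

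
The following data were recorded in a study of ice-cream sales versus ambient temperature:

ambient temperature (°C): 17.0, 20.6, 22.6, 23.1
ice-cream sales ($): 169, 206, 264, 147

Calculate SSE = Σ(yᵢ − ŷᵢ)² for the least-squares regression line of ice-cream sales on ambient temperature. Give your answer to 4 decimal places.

7324.6913

n = 4, Σx = 83.3, Σy = 786, Σxy = 16478.7, Σx² = 1757.73, Σy² = 162302
Sxx = Σx² − (Σx)²/n = 1757.73 − 1734.7225 = 23.0075
Sxy = Σxy − (Σx)(Σy)/n = 16478.7 − 16368.45 = 110.25
Syy = Σy² − (Σy)²/n = 162302 − 154449 = 7853
b = Sxy/Sxx = 110.25/23.0075 = 4.791916
SSE = Syy − b·Sxy = 7853 − 4.791916·110.25 = 7324.691296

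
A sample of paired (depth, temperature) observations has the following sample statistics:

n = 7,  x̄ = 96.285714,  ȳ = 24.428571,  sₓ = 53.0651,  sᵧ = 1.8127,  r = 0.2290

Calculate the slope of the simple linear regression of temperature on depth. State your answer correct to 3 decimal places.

0.008

b = r · sᵧ/sₓ = 0.229 · 1.8127/53.0651 = 0.007823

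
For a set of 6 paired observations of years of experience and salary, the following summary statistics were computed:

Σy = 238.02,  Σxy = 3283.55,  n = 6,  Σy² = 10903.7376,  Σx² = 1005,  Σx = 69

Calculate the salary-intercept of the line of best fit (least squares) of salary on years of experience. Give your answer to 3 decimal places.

9.965

Sxx = Σx² − (Σx)²/n = 1005 − 793.5 = 211.5
Sxy = Σxy − (Σx)(Σy)/n = 3283.55 − 2737.23 = 546.32
b = Sxy/Sxx = 546.32/211.5 = 2.583073
a = ȳ − b·x̄ = 39.67 − 2.583073·11.5 = 9.964657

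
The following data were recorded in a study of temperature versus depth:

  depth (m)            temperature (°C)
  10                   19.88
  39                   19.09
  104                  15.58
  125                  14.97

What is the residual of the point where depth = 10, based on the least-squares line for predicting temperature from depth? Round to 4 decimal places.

-0.2007

n = 4, Σx = 278, Σy = 69.52, Σxy = 4434.88, Σx² = 28062
Sxx = Σx² − (Σx)²/n = 28062 − 19321 = 8741
Sxy = Σxy − (Σx)(Σy)/n = 4434.88 − 4831.64 = -396.76
b = Sxy/Sxx = -396.76/8741 = -0.045391
a = ȳ − b·x̄ = 17.38 − (-0.045391)·69.5 = 20.534653
ŷ(10) = 20.534653 + (-0.045391)·10 = 20.080746
residual = y − ŷ = 19.88 − 20.080746 = -0.200746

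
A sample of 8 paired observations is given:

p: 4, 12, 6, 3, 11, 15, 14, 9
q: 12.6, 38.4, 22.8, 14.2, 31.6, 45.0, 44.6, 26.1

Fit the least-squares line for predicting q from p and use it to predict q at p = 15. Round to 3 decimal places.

45.279

n = 8, Σx = 74, Σy = 235.3, Σxy = 2572.5, Σx² = 828
Sxx = Σx² − (Σx)²/n = 828 − 684.5 = 143.5
Sxy = Σxy − (Σx)(Σy)/n = 2572.5 − 2176.525 = 395.975
b = Sxy/Sxx = 395.975/143.5 = 2.759408
a = ȳ − b·x̄ = 29.4125 − 2.759408·9.25 = 3.887979
ŷ(15) = a + b·15 = 3.887979 + 2.759408·15 = 45.279094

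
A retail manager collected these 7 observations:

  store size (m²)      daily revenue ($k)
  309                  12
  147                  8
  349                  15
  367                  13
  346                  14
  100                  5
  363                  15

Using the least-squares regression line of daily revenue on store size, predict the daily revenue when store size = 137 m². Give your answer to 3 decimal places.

n = 7, Σx = 1981, Σy = 82, Σxy = 25679, Σx² = 635065
Sxx = Σx² − (Σx)²/n = 635065 − 560623 = 74442
Sxy = Σxy − (Σx)(Σy)/n = 25679 − 23206 = 2473
b = Sxy/Sxx = 2473/74442 = 0.033220
a = ȳ − b·x̄ = 11.714286 − 0.033220·283 = 2.312886
ŷ(137) = a + b·137 = 2.312886 + 0.033220·137 = 6.864094

6.864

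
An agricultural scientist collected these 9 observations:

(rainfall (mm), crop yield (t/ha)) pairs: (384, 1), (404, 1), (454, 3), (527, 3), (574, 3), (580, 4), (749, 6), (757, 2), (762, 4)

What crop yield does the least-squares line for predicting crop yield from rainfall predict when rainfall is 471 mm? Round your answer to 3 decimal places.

2.266

n = 9, Σx = 5191, Σy = 27, Σxy = 16829, Σx² = 3175087
Sxx = Σx² − (Σx)²/n = 3175087 − 2994053.444444 = 181033.555556
Sxy = Σxy − (Σx)(Σy)/n = 16829 − 15573 = 1256
b = Sxy/Sxx = 1256/181033.555556 = 0.006938
a = ȳ − b·x̄ = 3 − 0.006938·576.777778 = -1.001650
ŷ(471) = a + b·471 = -1.001650 + 0.006938·471 = 2.266120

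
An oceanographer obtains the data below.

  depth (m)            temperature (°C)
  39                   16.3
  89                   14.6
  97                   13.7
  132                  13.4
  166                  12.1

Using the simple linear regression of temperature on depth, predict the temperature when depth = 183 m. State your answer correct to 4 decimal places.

11.5193

n = 5, Σx = 523, Σy = 70.1, Σxy = 7041.4, Σx² = 63831
Sxx = Σx² − (Σx)²/n = 63831 − 54705.8 = 9125.2
Sxy = Σxy − (Σx)(Σy)/n = 7041.4 − 7332.46 = -291.06
b = Sxy/Sxx = -291.06/9125.2 = -0.031896
a = ȳ − b·x̄ = 14.02 − (-0.031896)·104.6 = 17.356352
ŷ(183) = a + b·183 = 17.356352 + (-0.031896)·183 = 11.519331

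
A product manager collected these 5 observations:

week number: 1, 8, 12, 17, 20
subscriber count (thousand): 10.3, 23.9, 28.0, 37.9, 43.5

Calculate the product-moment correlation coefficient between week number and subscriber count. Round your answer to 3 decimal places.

n = 5, Σx = 58, Σy = 143.6, Σxy = 2051.8, Σx² = 898, Σy² = 4789.96
Sxx = Σx² − (Σx)²/n = 898 − 672.8 = 225.2
Sxy = Σxy − (Σx)(Σy)/n = 2051.8 − 1665.76 = 386.04
Syy = Σy² − (Σy)²/n = 4789.96 − 4124.192 = 665.768
r = Sxy/√(Sxx·Syy) = 386.04/√(149930.9536) = 386.04/387.209186 = 0.996980

0.997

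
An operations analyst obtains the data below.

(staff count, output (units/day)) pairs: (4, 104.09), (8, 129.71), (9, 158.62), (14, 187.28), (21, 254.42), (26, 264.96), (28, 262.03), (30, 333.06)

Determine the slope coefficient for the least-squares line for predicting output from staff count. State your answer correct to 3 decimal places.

n = 8, Σx = 140, Σy = 1694.17, Σxy = 35063.96, Σx² = 3158
Sxx = Σx² − (Σx)²/n = 3158 − 2450 = 708
Sxy = Σxy − (Σx)(Σy)/n = 35063.96 − 29647.975 = 5415.985
b = Sxy/Sxx = 5415.985/708 = 7.649696

7.650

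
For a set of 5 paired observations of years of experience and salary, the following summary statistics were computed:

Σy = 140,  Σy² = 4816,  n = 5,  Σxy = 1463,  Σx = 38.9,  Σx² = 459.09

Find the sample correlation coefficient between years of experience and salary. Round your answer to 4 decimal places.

Sxx = Σx² − (Σx)²/n = 459.09 − 302.642 = 156.448
Sxy = Σxy − (Σx)(Σy)/n = 1463 − 1089.2 = 373.8
Syy = Σy² − (Σy)²/n = 4816 − 3920 = 896
r = Sxy/√(Sxx·Syy) = 373.8/√(140177.408) = 373.8/374.402735 = 0.998390

0.9984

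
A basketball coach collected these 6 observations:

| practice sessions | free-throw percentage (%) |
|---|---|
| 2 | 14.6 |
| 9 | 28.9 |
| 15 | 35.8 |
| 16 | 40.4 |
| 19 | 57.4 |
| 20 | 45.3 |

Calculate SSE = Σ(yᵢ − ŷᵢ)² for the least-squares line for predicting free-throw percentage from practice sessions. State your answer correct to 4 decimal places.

131.7933

n = 6, Σx = 81, Σy = 222.4, Σxy = 3469.3, Σx² = 1327, Σy² = 9309.02
Sxx = Σx² − (Σx)²/n = 1327 − 1093.5 = 233.5
Sxy = Σxy − (Σx)(Σy)/n = 3469.3 − 3002.4 = 466.9
Syy = Σy² − (Σy)²/n = 9309.02 − 8243.626667 = 1065.393333
b = Sxy/Sxx = 466.9/233.5 = 1.999572
SSE = Syy − b·Sxy = 1065.393333 − 1.999572·466.9 = 131.793291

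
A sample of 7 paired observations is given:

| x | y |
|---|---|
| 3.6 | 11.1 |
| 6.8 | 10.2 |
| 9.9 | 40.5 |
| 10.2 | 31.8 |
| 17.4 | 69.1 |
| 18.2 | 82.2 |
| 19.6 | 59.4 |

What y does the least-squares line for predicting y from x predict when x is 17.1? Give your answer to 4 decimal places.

63.9753

n = 7, Σx = 85.7, Σy = 304.3, Σxy = 4697.25, Σx² = 1279.41
Sxx = Σx² − (Σx)²/n = 1279.41 − 1049.212857 = 230.197143
Sxy = Σxy − (Σx)(Σy)/n = 4697.25 − 3725.501429 = 971.748571
b = Sxy/Sxx = 971.748571/230.197143 = 4.221375
a = ȳ − b·x̄ = 43.471429 − 4.221375·12.242857 = -8.210268
ŷ(17.1) = a + b·17.1 = -8.210268 + 4.221375·17.1 = 63.975252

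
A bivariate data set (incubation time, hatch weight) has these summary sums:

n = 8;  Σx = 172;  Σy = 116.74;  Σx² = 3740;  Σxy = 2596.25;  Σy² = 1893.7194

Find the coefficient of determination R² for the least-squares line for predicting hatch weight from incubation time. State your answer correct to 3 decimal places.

0.933

Sxx = Σx² − (Σx)²/n = 3740 − 3698 = 42
Sxy = Σxy − (Σx)(Σy)/n = 2596.25 − 2509.91 = 86.34
Syy = Σy² − (Σy)²/n = 1893.7194 − 1703.52845 = 190.19095
R² = Sxy²/(Sxx·Syy) = (86.34)²/(42·190.19095) = 0.933222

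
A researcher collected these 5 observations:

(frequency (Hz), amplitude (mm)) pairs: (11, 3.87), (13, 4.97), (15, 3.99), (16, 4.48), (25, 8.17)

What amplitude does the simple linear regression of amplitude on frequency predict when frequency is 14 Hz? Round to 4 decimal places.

n = 5, Σx = 80, Σy = 25.48, Σxy = 442.96, Σx² = 1396
Sxx = Σx² − (Σx)²/n = 1396 − 1280 = 116
Sxy = Σxy − (Σx)(Σy)/n = 442.96 − 407.68 = 35.28
b = Sxy/Sxx = 35.28/116 = 0.304138
a = ȳ − b·x̄ = 5.096 − 0.304138·16 = 0.229793
ŷ(14) = a + b·14 = 0.229793 + 0.304138·14 = 4.487724

4.4877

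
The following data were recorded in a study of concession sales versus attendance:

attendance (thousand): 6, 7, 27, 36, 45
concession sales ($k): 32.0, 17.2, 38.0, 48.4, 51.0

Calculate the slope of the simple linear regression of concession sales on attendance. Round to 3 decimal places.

n = 5, Σx = 121, Σy = 186.6, Σxy = 5375.8, Σx² = 4135
Sxx = Σx² − (Σx)²/n = 4135 − 2928.2 = 1206.8
Sxy = Σxy − (Σx)(Σy)/n = 5375.8 − 4515.72 = 860.08
b = Sxy/Sxx = 860.08/1206.8 = 0.712695

0.713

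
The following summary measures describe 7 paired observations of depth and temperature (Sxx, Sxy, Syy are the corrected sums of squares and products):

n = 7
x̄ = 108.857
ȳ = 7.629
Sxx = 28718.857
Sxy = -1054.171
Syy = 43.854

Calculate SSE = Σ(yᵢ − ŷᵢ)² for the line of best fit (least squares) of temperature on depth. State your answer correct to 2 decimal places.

5.16

b = Sxy/Sxx = -1054.171/28718.857 = -0.036707
SSE = Syy − b·Sxy = 43.854 − (-0.036707)·(-1054.171) = 5.158989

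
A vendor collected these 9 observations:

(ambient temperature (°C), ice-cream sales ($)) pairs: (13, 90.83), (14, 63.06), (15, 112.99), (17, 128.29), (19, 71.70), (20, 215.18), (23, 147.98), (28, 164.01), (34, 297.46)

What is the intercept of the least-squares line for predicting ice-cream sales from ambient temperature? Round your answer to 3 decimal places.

n = 9, Σx = 183, Σy = 1291.5, Σxy = 29714.77, Σx² = 4109
Sxx = Σx² − (Σx)²/n = 4109 − 3721 = 388
Sxy = Σxy − (Σx)(Σy)/n = 29714.77 − 26260.5 = 3454.27
b = Sxy/Sxx = 3454.27/388 = 8.902758
a = ȳ − b·x̄ = 143.5 − 8.902758·20.333333 = -37.522741

-37.523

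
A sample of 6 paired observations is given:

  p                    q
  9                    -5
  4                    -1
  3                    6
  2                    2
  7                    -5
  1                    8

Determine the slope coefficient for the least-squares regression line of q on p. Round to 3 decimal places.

n = 6, Σx = 26, Σy = 5, Σxy = -54, Σx² = 160
Sxx = Σx² − (Σx)²/n = 160 − 112.666667 = 47.333333
Sxy = Σxy − (Σx)(Σy)/n = -54 − 21.666667 = -75.666667
b = Sxy/Sxx = -75.666667/47.333333 = -1.598592

-1.599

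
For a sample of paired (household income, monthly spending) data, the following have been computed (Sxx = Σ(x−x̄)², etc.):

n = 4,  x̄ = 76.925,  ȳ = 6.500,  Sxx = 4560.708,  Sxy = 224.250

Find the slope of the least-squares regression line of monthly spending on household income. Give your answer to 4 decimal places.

b = Sxy/Sxx = 224.25/4560.708 = 0.049170

0.0492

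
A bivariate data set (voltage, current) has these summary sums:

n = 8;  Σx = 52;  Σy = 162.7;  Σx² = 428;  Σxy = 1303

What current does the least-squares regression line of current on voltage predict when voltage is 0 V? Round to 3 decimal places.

Sxx = Σx² − (Σx)²/n = 428 − 338 = 90
Sxy = Σxy − (Σx)(Σy)/n = 1303 − 1057.55 = 245.45
b = Sxy/Sxx = 245.45/90 = 2.727222
a = ȳ − b·x̄ = 20.3375 − 2.727222·6.5 = 2.610556
ŷ(0) = a + b·0 = 2.610556 + 2.727222·0 = 2.610556

2.611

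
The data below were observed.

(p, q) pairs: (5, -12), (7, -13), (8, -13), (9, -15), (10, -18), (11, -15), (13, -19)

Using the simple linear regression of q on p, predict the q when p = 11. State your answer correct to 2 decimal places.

n = 7, Σx = 63, Σy = -105, Σxy = -982, Σx² = 609
Sxx = Σx² − (Σx)²/n = 609 − 567 = 42
Sxy = Σxy − (Σx)(Σy)/n = -982 − (-945) = -37
b = Sxy/Sxx = -37/42 = -0.880952
a = ȳ − b·x̄ = -15 − (-0.880952)·9 = -7.071429
ŷ(11) = a + b·11 = -7.071429 + (-0.880952)·11 = -16.761905

-16.76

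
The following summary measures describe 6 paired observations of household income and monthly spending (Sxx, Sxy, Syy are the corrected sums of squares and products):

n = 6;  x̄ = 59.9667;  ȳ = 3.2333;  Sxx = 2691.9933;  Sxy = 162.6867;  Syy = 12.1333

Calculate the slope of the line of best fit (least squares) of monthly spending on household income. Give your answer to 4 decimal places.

b = Sxy/Sxx = 162.6867/2691.9933 = 0.060434

0.0604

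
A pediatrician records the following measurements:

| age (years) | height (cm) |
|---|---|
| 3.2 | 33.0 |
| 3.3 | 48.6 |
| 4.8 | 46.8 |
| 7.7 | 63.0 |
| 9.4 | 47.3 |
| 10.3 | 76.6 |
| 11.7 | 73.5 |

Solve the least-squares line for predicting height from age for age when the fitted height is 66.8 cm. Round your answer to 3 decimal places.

10.200

n = 7, Σx = 50.4, Σy = 388.8, Σxy = 3069.27, Σx² = 434.8
Sxx = Σx² − (Σx)²/n = 434.8 − 362.88 = 71.92
Sxy = Σxy − (Σx)(Σy)/n = 3069.27 − 2799.36 = 269.91
b = Sxy/Sxx = 269.91/71.92 = 3.752920
a = ȳ − b·x̄ = 55.542857 − 3.752920·7.2 = 28.521834
Set a + b·x = 66.8: x = (66.8 − 28.521834) / 3.752920 = 10.199569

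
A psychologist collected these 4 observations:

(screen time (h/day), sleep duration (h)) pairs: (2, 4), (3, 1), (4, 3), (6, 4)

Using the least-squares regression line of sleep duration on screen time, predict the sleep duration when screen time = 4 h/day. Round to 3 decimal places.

3.057

n = 4, Σx = 15, Σy = 12, Σxy = 47, Σx² = 65
Sxx = Σx² − (Σx)²/n = 65 − 56.25 = 8.75
Sxy = Σxy − (Σx)(Σy)/n = 47 − 45 = 2
b = Sxy/Sxx = 2/8.75 = 0.228571
a = ȳ − b·x̄ = 3 − 0.228571·3.75 = 2.142857
ŷ(4) = a + b·4 = 2.142857 + 0.228571·4 = 3.057143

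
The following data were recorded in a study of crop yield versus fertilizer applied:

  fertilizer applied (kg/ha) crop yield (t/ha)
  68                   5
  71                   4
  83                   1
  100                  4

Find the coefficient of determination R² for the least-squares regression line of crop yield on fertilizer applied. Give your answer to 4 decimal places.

n = 4, Σx = 322, Σy = 14, Σxy = 1107, Σx² = 26554, Σy² = 58
Sxx = Σx² − (Σx)²/n = 26554 − 25921 = 633
Sxy = Σxy − (Σx)(Σy)/n = 1107 − 1127 = -20
Syy = Σy² − (Σy)²/n = 58 − 49 = 9
R² = Sxy²/(Sxx·Syy) = (-20)²/(633·9) = 0.070212

0.0702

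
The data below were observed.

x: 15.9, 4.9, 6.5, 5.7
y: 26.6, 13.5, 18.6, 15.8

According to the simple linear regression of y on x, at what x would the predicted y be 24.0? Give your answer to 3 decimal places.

n = 4, Σx = 33, Σy = 74.5, Σxy = 700.05, Σx² = 351.56
Sxx = Σx² − (Σx)²/n = 351.56 − 272.25 = 79.31
Sxy = Σxy − (Σx)(Σy)/n = 700.05 − 614.625 = 85.425
b = Sxy/Sxx = 85.425/79.31 = 1.077103
a = ȳ − b·x̄ = 18.625 − 1.077103·8.25 = 9.738904
Set a + b·x = 24.0: x = (24.0 − 9.738904) / 1.077103 = 13.240240

13.240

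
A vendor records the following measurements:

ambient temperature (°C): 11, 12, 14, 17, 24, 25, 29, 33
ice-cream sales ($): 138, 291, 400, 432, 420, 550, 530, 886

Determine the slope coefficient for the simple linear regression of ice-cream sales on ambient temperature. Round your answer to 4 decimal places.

23.3798

n = 8, Σx = 165, Σy = 3647, Σxy = 86392, Σx² = 3881
Sxx = Σx² − (Σx)²/n = 3881 − 3403.125 = 477.875
Sxy = Σxy − (Σx)(Σy)/n = 86392 − 75219.375 = 11172.625
b = Sxy/Sxx = 11172.625/477.875 = 23.379806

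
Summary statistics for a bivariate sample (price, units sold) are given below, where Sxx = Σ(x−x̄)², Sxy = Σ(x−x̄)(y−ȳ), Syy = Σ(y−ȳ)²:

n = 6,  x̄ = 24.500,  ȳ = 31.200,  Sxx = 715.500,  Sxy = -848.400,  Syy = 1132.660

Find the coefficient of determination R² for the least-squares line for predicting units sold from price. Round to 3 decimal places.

0.888

R² = Sxy²/(Sxx·Syy) = (-848.4)²/(715.5·1132.66) = 0.888162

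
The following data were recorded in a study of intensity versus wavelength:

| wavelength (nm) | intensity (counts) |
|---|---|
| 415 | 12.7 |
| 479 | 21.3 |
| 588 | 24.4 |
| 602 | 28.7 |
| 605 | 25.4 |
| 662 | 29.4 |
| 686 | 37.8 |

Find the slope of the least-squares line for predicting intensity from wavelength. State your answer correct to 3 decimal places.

0.075

n = 7, Σx = 4037, Σy = 179.7, Σxy = 107858.4, Σx² = 2384679
Sxx = Σx² − (Σx)²/n = 2384679 − 2328195.571429 = 56483.428571
Sxy = Σxy − (Σx)(Σy)/n = 107858.4 − 103635.557143 = 4222.842857
b = Sxy/Sxx = 4222.842857/56483.428571 = 0.074763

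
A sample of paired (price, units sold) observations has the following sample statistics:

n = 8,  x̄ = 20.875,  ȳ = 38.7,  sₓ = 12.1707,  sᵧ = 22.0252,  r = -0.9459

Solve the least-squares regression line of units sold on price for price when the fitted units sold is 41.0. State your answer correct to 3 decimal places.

19.531

b = r · sᵧ/sₓ = -0.9459 · 22.0252/12.1707 = -1.711786
a = ȳ − b·x̄ = 38.7 − (-1.711786)·20.875 = 74.433538
Set a + b·x = 41.0: x = (41.0 − 74.433538) / (-1.711786) = 19.531374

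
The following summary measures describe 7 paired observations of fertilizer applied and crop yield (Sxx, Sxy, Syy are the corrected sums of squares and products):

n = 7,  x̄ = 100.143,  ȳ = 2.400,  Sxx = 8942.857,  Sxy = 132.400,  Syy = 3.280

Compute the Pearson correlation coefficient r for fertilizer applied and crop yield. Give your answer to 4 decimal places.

r = Sxy/√(Sxx·Syy) = 132.4/√(29332.57096) = 132.4/171.267542 = 0.773059

0.7731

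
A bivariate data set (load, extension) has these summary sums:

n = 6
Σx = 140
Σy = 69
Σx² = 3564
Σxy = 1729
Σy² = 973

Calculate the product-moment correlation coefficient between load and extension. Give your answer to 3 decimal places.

Sxx = Σx² − (Σx)²/n = 3564 − 3266.666667 = 297.333333
Sxy = Σxy − (Σx)(Σy)/n = 1729 − 1610 = 119
Syy = Σy² − (Σy)²/n = 973 − 793.5 = 179.5
r = Sxy/√(Sxx·Syy) = 119/√(53371.333333) = 119/231.022365 = 0.515102

0.515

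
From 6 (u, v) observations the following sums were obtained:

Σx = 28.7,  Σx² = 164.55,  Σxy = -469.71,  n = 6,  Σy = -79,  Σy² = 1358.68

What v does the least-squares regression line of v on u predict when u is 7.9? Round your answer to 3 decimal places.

Sxx = Σx² − (Σx)²/n = 164.55 − 137.281667 = 27.268333
Sxy = Σxy − (Σx)(Σy)/n = -469.71 − (-377.883333) = -91.826667
b = Sxy/Sxx = -91.826667/27.268333 = -3.367520
a = ȳ − b·x̄ = -13.166667 − (-3.367520)·4.783333 = 2.941306
ŷ(7.9) = a + b·7.9 = 2.941306 + (-3.367520)·7.9 = -23.662105

-23.662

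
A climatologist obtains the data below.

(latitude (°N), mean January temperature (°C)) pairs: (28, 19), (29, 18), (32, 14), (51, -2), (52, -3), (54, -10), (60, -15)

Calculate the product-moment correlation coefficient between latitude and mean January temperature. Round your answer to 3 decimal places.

n = 7, Σx = 306, Σy = 21, Σxy = -196, Σx² = 14470, Σy² = 1219
Sxx = Σx² − (Σx)²/n = 14470 − 13376.571429 = 1093.428571
Sxy = Σxy − (Σx)(Σy)/n = -196 − 918 = -1114
Syy = Σy² − (Σy)²/n = 1219 − 63 = 1156
r = Sxy/√(Sxx·Syy) = -1114/√(1264003.428571) = -1114/1124.279071 = -0.990857

-0.991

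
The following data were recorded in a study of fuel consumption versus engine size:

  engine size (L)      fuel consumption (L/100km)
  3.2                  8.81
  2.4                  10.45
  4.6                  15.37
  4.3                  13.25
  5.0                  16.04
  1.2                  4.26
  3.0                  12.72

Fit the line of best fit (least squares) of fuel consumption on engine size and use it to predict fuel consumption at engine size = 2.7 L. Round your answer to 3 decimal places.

9.628

n = 7, Σx = 23.7, Σy = 80.9, Σxy = 304.421, Σx² = 91.09
Sxx = Σx² − (Σx)²/n = 91.09 − 80.241429 = 10.848571
Sxy = Σxy − (Σx)(Σy)/n = 304.421 − 273.904286 = 30.516714
b = Sxy/Sxx = 30.516714/10.848571 = 2.812971
a = ȳ − b·x̄ = 11.557143 − 2.812971·3.385714 = 2.033228
ŷ(2.7) = a + b·2.7 = 2.033228 + 2.812971·2.7 = 9.628249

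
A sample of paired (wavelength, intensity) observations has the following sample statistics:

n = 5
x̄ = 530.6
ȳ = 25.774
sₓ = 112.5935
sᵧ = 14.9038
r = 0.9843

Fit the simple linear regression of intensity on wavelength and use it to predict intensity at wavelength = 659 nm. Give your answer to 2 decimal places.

42.50

b = r · sᵧ/sₓ = 0.9843 · 14.9038/112.5935 = 0.130290
a = ȳ − b·x̄ = 25.774 − 0.130290·530.6 = -43.357889
ŷ(659) = a + b·659 = -43.357889 + 0.130290·659 = 42.503240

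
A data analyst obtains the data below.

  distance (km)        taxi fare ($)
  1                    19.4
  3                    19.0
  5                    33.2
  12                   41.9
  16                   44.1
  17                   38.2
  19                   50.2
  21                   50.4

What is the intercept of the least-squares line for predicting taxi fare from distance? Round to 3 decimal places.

n = 8, Σx = 94, Σy = 296.4, Σxy = 4112.4, Σx² = 1526
Sxx = Σx² − (Σx)²/n = 1526 − 1104.5 = 421.5
Sxy = Σxy − (Σx)(Σy)/n = 4112.4 − 3482.7 = 629.7
b = Sxy/Sxx = 629.7/421.5 = 1.493950
a = ȳ − b·x̄ = 37.05 − 1.493950·11.75 = 19.496085

19.496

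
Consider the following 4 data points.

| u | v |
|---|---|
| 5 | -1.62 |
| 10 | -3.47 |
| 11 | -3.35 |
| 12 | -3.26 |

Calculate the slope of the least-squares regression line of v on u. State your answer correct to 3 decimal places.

n = 4, Σx = 38, Σy = -11.7, Σxy = -118.77, Σx² = 390
Sxx = Σx² − (Σx)²/n = 390 − 361 = 29
Sxy = Σxy − (Σx)(Σy)/n = -118.77 − (-111.15) = -7.62
b = Sxy/Sxx = -7.62/29 = -0.262759

-0.263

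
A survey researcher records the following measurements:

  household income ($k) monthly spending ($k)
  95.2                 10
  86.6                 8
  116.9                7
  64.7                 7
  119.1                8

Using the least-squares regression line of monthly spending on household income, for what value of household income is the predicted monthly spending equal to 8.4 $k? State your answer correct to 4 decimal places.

n = 5, Σx = 482.5, Σy = 40, Σxy = 3868.8, Σx² = 48599.11
Sxx = Σx² − (Σx)²/n = 48599.11 − 46561.25 = 2037.86
Sxy = Σxy − (Σx)(Σy)/n = 3868.8 − 3860 = 8.8
b = Sxy/Sxx = 8.8/2037.86 = 0.004318
a = ȳ − b·x̄ = 8 − 0.004318·96.5 = 7.583288
Set a + b·x = 8.4: x = (8.4 − 7.583288) / 0.004318 = 189.13

189.1300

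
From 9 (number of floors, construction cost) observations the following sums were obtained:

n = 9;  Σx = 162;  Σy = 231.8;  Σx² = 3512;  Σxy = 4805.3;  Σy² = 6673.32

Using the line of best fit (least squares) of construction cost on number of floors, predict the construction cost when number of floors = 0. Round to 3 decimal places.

6.641

Sxx = Σx² − (Σx)²/n = 3512 − 2916 = 596
Sxy = Σxy − (Σx)(Σy)/n = 4805.3 − 4172.4 = 632.9
b = Sxy/Sxx = 632.9/596 = 1.061913
a = ȳ − b·x̄ = 25.755556 − 1.061913·18 = 6.641126
ŷ(0) = a + b·0 = 6.641126 + 1.061913·0 = 6.641126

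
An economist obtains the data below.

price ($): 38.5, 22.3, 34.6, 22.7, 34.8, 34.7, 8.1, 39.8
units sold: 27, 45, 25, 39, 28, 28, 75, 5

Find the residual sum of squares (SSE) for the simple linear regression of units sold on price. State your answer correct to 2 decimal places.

279.60

n = 8, Σx = 235.5, Σy = 272, Σxy = 6545.8, Σx² = 7756.77, Σy² = 12118
Sxx = Σx² − (Σx)²/n = 7756.77 − 6932.53125 = 824.23875
Sxy = Σxy − (Σx)(Σy)/n = 6545.8 − 8007 = -1461.2
Syy = Σy² − (Σy)²/n = 12118 − 9248 = 2870
b = Sxy/Sxx = -1461.2/824.23875 = -1.772787
SSE = Syy − b·Sxy = 2870 − (-1.772787)·(-1461.2) = 279.603176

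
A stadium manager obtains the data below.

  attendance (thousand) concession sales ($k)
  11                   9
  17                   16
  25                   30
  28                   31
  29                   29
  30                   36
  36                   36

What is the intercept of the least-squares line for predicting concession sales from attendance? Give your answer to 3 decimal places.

n = 7, Σx = 176, Σy = 187, Σxy = 5206, Σx² = 4856
Sxx = Σx² − (Σx)²/n = 4856 − 4425.142857 = 430.857143
Sxy = Σxy − (Σx)(Σy)/n = 5206 − 4701.714286 = 504.285714
b = Sxy/Sxx = 504.285714/430.857143 = 1.170424
a = ȳ − b·x̄ = 26.714286 − 1.170424·25.142857 = -2.713528

-2.714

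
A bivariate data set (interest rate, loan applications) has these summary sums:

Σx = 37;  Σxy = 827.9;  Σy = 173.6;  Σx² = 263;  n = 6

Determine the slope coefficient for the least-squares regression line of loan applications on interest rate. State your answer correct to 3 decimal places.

-6.966

Sxx = Σx² − (Σx)²/n = 263 − 228.166667 = 34.833333
Sxy = Σxy − (Σx)(Σy)/n = 827.9 − 1070.533333 = -242.633333
b = Sxy/Sxx = -242.633333/34.833333 = -6.965550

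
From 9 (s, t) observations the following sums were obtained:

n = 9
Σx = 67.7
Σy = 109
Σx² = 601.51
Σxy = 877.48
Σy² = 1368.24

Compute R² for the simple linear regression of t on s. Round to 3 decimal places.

0.746

Sxx = Σx² − (Σx)²/n = 601.51 − 509.254444 = 92.255556
Sxy = Σxy − (Σx)(Σy)/n = 877.48 − 819.922222 = 57.557778
Syy = Σy² − (Σy)²/n = 1368.24 − 1320.111111 = 48.128889
R² = Sxy²/(Sxx·Syy) = (57.557778)²/(92.255556·48.128889) = 0.746122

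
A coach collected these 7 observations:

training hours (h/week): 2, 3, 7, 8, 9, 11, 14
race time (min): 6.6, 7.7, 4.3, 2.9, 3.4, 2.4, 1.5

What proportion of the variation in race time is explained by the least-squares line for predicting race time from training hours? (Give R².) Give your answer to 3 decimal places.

0.899

n = 7, Σx = 54, Σy = 28.8, Σxy = 167.6, Σx² = 524, Σy² = 149.32
Sxx = Σx² − (Σx)²/n = 524 − 416.571429 = 107.428571
Sxy = Σxy − (Σx)(Σy)/n = 167.6 − 222.171429 = -54.571429
Syy = Σy² − (Σy)²/n = 149.32 − 118.491429 = 30.828571
R² = Sxy²/(Sxx·Syy) = (-54.571429)²/(107.428571·30.828571) = 0.899202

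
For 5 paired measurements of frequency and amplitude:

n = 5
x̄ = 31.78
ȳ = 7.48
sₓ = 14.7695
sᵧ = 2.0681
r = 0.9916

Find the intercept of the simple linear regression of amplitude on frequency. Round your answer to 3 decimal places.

3.067

b = r · sᵧ/sₓ = 0.9916 · 2.0681/14.7695 = 0.138849
a = ȳ − b·x̄ = 7.48 − 0.138849·31.78 = 3.067384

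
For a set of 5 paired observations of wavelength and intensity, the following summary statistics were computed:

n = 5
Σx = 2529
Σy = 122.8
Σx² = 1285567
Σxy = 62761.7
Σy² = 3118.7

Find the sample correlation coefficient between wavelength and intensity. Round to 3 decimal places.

0.801

Sxx = Σx² − (Σx)²/n = 1285567 − 1279168.2 = 6398.8
Sxy = Σxy − (Σx)(Σy)/n = 62761.7 − 62112.24 = 649.46
Syy = Σy² − (Σy)²/n = 3118.7 − 3015.968 = 102.732
r = Sxy/√(Sxx·Syy) = 649.46/√(657361.5216) = 649.46/810.778343 = 0.801033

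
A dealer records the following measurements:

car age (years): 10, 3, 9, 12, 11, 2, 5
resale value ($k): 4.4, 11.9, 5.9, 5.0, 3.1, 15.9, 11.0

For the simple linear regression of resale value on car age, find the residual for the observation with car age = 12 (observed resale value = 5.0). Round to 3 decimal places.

n = 7, Σx = 52, Σy = 57.2, Σxy = 313.7, Σx² = 484
Sxx = Σx² − (Σx)²/n = 484 − 386.285714 = 97.714286
Sxy = Σxy − (Σx)(Σy)/n = 313.7 − 424.914286 = -111.214286
b = Sxy/Sxx = -111.214286/97.714286 = -1.138158
a = ȳ − b·x̄ = 8.171429 − (-1.138158)·7.428571 = 16.626316
ŷ(12) = 16.626316 + (-1.138158)·12 = 2.968421
residual = y − ŷ = 5.0 − 2.968421 = 2.031579

2.032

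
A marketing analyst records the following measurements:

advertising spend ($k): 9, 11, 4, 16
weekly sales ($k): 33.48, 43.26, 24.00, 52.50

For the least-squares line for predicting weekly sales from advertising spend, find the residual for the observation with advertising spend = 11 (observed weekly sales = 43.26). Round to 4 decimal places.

n = 4, Σx = 40, Σy = 153.24, Σxy = 1713.18, Σx² = 474
Sxx = Σx² − (Σx)²/n = 474 − 400 = 74
Sxy = Σxy − (Σx)(Σy)/n = 1713.18 − 1532.4 = 180.78
b = Sxy/Sxx = 180.78/74 = 2.442973
a = ȳ − b·x̄ = 38.31 − 2.442973·10 = 13.880270
ŷ(11) = 13.880270 + 2.442973·11 = 40.752973
residual = y − ŷ = 43.26 − 40.752973 = 2.507027

2.5070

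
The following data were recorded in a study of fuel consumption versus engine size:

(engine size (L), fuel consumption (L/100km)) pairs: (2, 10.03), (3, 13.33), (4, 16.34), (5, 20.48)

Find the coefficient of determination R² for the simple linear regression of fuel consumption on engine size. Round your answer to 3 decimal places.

n = 4, Σx = 14, Σy = 60.18, Σxy = 227.81, Σx² = 54, Σy² = 964.7158
Sxx = Σx² − (Σx)²/n = 54 − 49 = 5
Sxy = Σxy − (Σx)(Σy)/n = 227.81 − 210.63 = 17.18
Syy = Σy² − (Σy)²/n = 964.7158 − 905.4081 = 59.3077
R² = Sxy²/(Sxx·Syy) = (17.18)²/(5·59.3077) = 0.995326

0.995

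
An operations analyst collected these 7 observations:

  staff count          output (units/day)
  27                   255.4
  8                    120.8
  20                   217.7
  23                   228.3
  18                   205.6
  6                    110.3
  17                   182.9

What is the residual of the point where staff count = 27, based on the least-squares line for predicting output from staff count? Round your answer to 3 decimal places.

n = 7, Σx = 119, Σy = 1321, Σxy = 24939, Σx² = 2371
Sxx = Σx² − (Σx)²/n = 2371 − 2023 = 348
Sxy = Σxy − (Σx)(Σy)/n = 24939 − 22457 = 2482
b = Sxy/Sxx = 2482/348 = 7.132184
a = ȳ − b·x̄ = 188.714286 − 7.132184·17 = 67.467159
ŷ(27) = 67.467159 + 7.132184·27 = 260.036125
residual = y − ŷ = 255.4 − 260.036125 = -4.636125

-4.636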